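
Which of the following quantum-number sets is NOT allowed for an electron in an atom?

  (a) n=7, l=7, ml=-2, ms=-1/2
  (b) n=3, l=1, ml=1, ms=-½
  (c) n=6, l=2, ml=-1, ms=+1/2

(a)

(a) has l = 7 ≥ n = 7, violating 0 ≤ l ≤ n−1.
The remaining sets (b), (c) satisfy all four rules.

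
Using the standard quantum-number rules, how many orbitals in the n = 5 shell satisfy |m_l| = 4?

2

The n = 5 shell has l = 0 through 4; check each.
Orbitals with |m_l| = 4, by l: l=4 → 2.
Total orbitals: 2.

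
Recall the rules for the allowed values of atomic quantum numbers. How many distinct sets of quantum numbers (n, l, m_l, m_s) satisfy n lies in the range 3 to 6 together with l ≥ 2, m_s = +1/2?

Count contributing orbitals for each principal shell:
n=3 → 5; n=4 → 12; n=5 → 21; n=6 → 32.
Orbitals: 5 + 12 + 21 + 32 = 70. With m_s fixed to +1/2 there is one state per orbital, so 70 states.

70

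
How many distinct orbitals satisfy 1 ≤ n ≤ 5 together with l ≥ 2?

Work shell by shell — for each n, count the (l, ml) pairs that satisfy l ≥ 2:
n=3 → 5; n=4 → 12; n=5 → 21.
Total orbitals: 5 + 12 + 21 = 38.

38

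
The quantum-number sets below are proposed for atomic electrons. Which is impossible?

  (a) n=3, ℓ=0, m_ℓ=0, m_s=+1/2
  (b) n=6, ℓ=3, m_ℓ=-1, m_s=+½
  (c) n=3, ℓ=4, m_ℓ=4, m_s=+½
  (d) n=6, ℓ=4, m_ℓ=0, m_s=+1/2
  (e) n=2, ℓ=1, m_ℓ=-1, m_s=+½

(c) has ℓ = 4 ≥ n = 3, violating 0 ≤ ℓ ≤ n−1.
The remaining sets (a), (b), (d), (e) satisfy all four rules.

(c)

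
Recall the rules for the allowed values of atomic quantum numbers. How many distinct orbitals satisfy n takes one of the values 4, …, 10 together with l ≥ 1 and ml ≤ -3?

Per-shell orbital counts meeting the constraint:
n=4 → 1; n=5 → 3; n=6 → 6; n=7 → 10; n=8 → 15; n=9 → 21; n=10 → 28.
Total orbitals: 1 + 3 + 6 + 10 + 15 + 21 + 28 = 84.

84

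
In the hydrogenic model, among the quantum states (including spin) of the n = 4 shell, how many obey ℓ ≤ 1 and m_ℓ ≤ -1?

2

With n = 4 the allowed ℓ are 0, 1, …, 3.
The (ℓ, m_ℓ) pairs meeting ℓ ≤ 1 and m_ℓ ≤ -1 give: ℓ=1 → 1.
Orbitals: 1. Each orbital carries two spin states, so 1 × 2 = 2 states.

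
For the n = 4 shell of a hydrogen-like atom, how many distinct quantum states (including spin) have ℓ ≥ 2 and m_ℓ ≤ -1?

With n = 4 the allowed ℓ are 0, 1, …, 3.
Per ℓ-value: ℓ=2 → 2; ℓ=3 → 3.
Orbitals: 2 + 3 = 5. Each orbital carries two spin states, so 5 × 2 = 10 states.

10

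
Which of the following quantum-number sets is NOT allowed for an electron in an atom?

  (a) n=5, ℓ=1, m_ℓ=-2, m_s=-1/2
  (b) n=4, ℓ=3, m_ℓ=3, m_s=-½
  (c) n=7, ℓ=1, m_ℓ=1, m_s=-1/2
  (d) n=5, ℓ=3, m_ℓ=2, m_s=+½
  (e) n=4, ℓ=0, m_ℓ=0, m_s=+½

(a) has |m_ℓ| = 2 > ℓ = 1, violating −ℓ ≤ m_ℓ ≤ ℓ.
The remaining sets (b), (c), (d), (e) satisfy all four rules.

(a)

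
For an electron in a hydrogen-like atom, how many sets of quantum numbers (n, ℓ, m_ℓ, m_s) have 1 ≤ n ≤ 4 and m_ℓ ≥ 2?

8

Count contributing orbitals for each principal shell:
n=3 → 1; n=4 → 3.
Orbitals: 1 + 3 = 4. Including both spin states (m_s = ±1/2) gives 2 × 4 = 8 states.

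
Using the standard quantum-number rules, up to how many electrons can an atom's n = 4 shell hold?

A shell holds 2n² electrons: 2 × 4² = 2 × 16 = 32.

32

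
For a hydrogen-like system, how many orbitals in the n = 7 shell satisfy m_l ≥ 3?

With n = 7 the allowed l are 0, 1, …, 6.
Orbitals with m_l ≥ 3, by l: l=3 → 1; l=4 → 2; l=5 → 3; l=6 → 4.
Total orbitals: 1 + 2 + 3 + 4 = 10.

10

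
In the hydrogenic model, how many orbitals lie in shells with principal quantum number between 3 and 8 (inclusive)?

199

Shell n has n² orbitals: 3²=9 + 4²=16 + 5²=25 + 6²=36 + 7²=49 + 8²=64 = 199 orbitals.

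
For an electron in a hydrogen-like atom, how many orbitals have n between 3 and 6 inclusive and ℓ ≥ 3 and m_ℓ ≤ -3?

10

Treat each shell separately and count matching orbitals:
n=4 → 1; n=5 → 3; n=6 → 6.
Total orbitals: 1 + 3 + 6 = 10.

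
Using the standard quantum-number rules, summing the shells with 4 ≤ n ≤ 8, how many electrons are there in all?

380

Shell n has n² orbitals: 4²=16 + 5²=25 + 6²=36 + 7²=49 + 8²=64 = 190 orbitals.
Two spin states per orbital: 2 × 190 = 380 electrons.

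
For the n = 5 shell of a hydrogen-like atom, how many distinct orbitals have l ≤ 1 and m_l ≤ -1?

1

For n = 5, l ranges over 0 … 4.
Orbitals with l ≤ 1 and m_l ≤ -1, by l: l=1 → 1.
Total orbitals: 1.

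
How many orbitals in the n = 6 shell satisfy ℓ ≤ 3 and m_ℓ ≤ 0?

For n = 6, ℓ ranges over 0 … 5.
The (ℓ, m_ℓ) pairs meeting ℓ ≤ 3 and m_ℓ ≤ 0 give: ℓ=0 → 1; ℓ=1 → 2; ℓ=2 → 3; ℓ=3 → 4.
Total orbitals: 1 + 2 + 3 + 4 = 10.

10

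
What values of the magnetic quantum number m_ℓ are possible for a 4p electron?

The 4p subshell has ℓ = 1, and m_ℓ takes every integer from −ℓ to +ℓ. With ℓ = 1 that gives the 3 values -1, 0, 1.

-1, 0, 1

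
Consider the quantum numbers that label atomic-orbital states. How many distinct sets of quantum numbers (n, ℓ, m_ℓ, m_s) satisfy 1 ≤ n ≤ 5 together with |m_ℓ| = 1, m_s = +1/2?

For each n in the range, tally the orbitals obeying |m_ℓ| = 1:
n=2 → 2; n=3 → 4; n=4 → 6; n=5 → 8.
Orbitals: 2 + 4 + 6 + 8 = 20. With m_s fixed to +1/2 there is one state per orbital, so 20 states.

20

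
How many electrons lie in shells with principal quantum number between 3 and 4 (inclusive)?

Shell n has n² orbitals: 3²=9 + 4²=16 = 25 orbitals.
Two spin states per orbital: 2 × 25 = 50 electrons.

50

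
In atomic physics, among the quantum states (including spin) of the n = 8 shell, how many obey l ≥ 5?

Go through l = 0, …, 7 (the values permitted for n = 8).
Orbitals with l ≥ 5, by l: l=5 → 11; l=6 → 13; l=7 → 15.
Orbitals: 11 + 13 + 15 = 39. Each orbital carries two spin states, so 39 × 2 = 78 states.

78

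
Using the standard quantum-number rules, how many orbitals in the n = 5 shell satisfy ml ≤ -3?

3

With n = 5 the allowed l are 0, 1, …, 4.
The (l, ml) pairs meeting ml ≤ -3 give: l=3 → 1; l=4 → 2.
Total orbitals: 1 + 2 = 3.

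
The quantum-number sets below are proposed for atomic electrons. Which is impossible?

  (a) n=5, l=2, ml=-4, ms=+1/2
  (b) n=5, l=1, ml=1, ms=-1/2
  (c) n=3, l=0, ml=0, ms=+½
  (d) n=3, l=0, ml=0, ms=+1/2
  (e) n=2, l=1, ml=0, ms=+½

(a)

(a) has |ml| = 4 > l = 2, violating −l ≤ ml ≤ l.
The remaining sets (b), (c), (d), (e) satisfy all four rules.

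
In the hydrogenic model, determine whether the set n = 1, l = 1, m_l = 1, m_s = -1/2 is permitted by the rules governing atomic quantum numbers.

The orbital quantum number must satisfy 0 ≤ l ≤ n−1. With n = 1 the allowed l values are 0, so l = 1 is out of range.

No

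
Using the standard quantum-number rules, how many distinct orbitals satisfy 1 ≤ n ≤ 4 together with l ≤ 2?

23

Work shell by shell — for each n, count the (l, m_l) pairs that satisfy l ≤ 2:
n=1 → 1; n=2 → 4; n=3 → 9; n=4 → 9.
Total orbitals: 1 + 4 + 9 + 9 = 23.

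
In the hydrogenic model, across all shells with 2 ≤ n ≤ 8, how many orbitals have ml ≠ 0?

168

Go shell by shell, enumerating (l, ml) with ml ≠ 0:
n=2 → 2; n=3 → 6; n=4 → 12; n=5 → 20; n=6 → 30; n=7 → 42; n=8 → 56.
Total orbitals: 2 + 6 + 12 + 20 + 30 + 42 + 56 = 168.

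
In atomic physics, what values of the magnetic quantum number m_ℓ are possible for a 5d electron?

The 5d subshell has ℓ = 2, and m_ℓ takes every integer from −ℓ to +ℓ. With ℓ = 2 that gives the 5 values -2, -1, 0, 1, 2.

-2, -1, 0, 1, 2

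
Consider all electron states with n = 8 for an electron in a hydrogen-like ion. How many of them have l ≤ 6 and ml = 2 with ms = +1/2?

With n = 8 the allowed l are 0, 1, …, 7.
The (l, ml) pairs meeting l ≤ 6 and ml = 2 give: l=2 → 1; l=3 → 1; l=4 → 1; l=5 → 1; l=6 → 1.
Orbitals: 1 + 1 + 1 + 1 + 1 = 5. With ms fixed to a single value there is one state per orbital, giving 5 states.

5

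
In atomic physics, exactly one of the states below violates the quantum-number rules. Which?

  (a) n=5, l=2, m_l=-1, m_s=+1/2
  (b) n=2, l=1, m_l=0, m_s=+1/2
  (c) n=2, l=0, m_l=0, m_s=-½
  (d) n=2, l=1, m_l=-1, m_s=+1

(d)

(d) has m_s = +1, but an electron's spin must be ±1/2.
The remaining sets (a), (b), (c) satisfy all four rules.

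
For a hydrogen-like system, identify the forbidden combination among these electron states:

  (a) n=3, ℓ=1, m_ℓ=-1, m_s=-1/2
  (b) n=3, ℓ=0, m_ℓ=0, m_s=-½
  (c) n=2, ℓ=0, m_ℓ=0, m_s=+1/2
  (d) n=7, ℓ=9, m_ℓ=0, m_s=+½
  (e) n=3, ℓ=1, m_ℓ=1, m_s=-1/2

(d) has ℓ = 9 ≥ n = 7, violating 0 ≤ ℓ ≤ n−1.
The remaining sets (a), (b), (c), (e) satisfy all four rules.

(d)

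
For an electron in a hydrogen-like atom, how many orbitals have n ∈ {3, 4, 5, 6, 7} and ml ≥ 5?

Per-shell orbital counts meeting the constraint:
n=6 → 1; n=7 → 3.
Total orbitals: 1 + 3 = 4.

4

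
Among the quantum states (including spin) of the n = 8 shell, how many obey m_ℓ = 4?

8

Go through ℓ = 0, …, 7 (the values permitted for n = 8).
The (ℓ, m_ℓ) pairs meeting m_ℓ = 4 give: ℓ=4 → 1; ℓ=5 → 1; ℓ=6 → 1; ℓ=7 → 1.
Orbitals: 1 + 1 + 1 + 1 = 4. Each orbital carries two spin states, so 4 × 2 = 8 states.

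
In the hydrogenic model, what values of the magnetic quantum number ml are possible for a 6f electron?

-3, -2, -1, 0, 1, 2, 3

The 6f subshell has l = 3, and ml takes every integer from −l to +l. With l = 3 that gives the 7 values -3, -2, -1, 0, 1, 2, 3.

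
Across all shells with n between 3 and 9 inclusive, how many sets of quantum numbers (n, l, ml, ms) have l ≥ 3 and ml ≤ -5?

Go shell by shell, enumerating (l, ml) with l ≥ 3 and ml ≤ -5:
n=6 → 1; n=7 → 3; n=8 → 6; n=9 → 10.
Orbitals: 1 + 3 + 6 + 10 = 20. Including both spin states (ms = ±1/2) gives 2 × 20 = 40 states.

40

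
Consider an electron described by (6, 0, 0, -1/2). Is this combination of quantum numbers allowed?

Valid

n = 6 is a positive integer. l = 0 satisfies 0 ≤ l ≤ n−1 = 5. m_l = 0 lies in the range −l … +l (here 0). m_s = -1/2 is one of ±1/2.
All four constraints are satisfied.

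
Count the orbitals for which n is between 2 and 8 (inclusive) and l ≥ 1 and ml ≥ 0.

Treat each shell separately and count matching orbitals:
n=2 → 2; n=3 → 5; n=4 → 9; n=5 → 14; n=6 → 20; n=7 → 27; n=8 → 35.
Total orbitals: 2 + 5 + 9 + 14 + 20 + 27 + 35 = 112.

112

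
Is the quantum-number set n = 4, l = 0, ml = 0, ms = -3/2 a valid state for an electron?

Not allowed

The spin quantum number for an electron can only be ms = +1/2 or −1/2; ms = -3/2 is not one of those.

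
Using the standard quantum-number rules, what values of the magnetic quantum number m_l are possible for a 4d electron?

The 4d subshell has l = 2, and m_l takes every integer from −l to +l. With l = 2 that gives the 5 values -2, -1, 0, 1, 2.

-2, -1, 0, 1, 2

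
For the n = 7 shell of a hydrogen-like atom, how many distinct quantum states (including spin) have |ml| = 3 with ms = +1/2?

For n = 7, l ranges over 0 … 6.
The (l, ml) pairs meeting |ml| = 3 give: l=3 → 2; l=4 → 2; l=5 → 2; l=6 → 2.
Orbitals: 2 + 2 + 2 + 2 = 8. With ms fixed to a single value there is one state per orbital, giving 8 states.

8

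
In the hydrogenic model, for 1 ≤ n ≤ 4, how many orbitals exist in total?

Total orbitals = 1² + 2² + 3² + 4² = 30.

30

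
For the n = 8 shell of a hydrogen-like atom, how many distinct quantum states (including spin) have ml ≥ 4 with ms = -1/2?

10

The n = 8 shell has l = 0 through 7; check each.
Contributions: l=4 → 1; l=5 → 2; l=6 → 3; l=7 → 4.
Orbitals: 1 + 2 + 3 + 4 = 10. With ms fixed to a single value there is one state per orbital, giving 10 states.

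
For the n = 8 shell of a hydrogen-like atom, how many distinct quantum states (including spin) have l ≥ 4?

With n = 8 the allowed l are 0, 1, …, 7.
The (l, m_l) pairs meeting l ≥ 4 give: l=4 → 9; l=5 → 11; l=6 → 13; l=7 → 15.
Orbitals: 9 + 11 + 13 + 15 = 48. Each orbital carries two spin states, so 48 × 2 = 96 states.

96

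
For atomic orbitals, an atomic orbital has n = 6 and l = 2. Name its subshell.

6d

l = 2 corresponds to the letter 'd', so the subshell is 6d.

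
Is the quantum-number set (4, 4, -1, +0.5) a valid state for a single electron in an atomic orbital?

The orbital quantum number must satisfy 0 ≤ l ≤ n−1. With n = 4 the allowed l values are 0, 1, 2, 3, so l = 4 is out of range.

Invalid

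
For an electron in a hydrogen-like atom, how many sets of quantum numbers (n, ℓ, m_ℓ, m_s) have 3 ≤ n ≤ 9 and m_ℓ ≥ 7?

8

Per-shell orbital counts meeting the constraint:
n=8 → 1; n=9 → 3.
Orbitals: 1 + 3 = 4. Including both spin states (m_s = ±1/2) gives 2 × 4 = 8 states.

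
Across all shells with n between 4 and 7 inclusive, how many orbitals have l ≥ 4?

62

Count contributing orbitals for each principal shell:
n=5 → 9; n=6 → 20; n=7 → 33.
Total orbitals: 9 + 20 + 33 = 62.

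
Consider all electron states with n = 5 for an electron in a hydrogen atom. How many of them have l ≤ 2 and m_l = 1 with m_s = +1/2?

2

The n = 5 shell has l = 0 through 4; check each.
The (l, m_l) pairs meeting l ≤ 2 and m_l = 1 give: l=1 → 1; l=2 → 1.
Orbitals: 1 + 1 = 2. With m_s fixed to a single value there is one state per orbital, giving 2 states.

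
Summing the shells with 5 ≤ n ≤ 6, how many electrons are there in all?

Shell n has n² orbitals: 5²=25 + 6²=36 = 61 orbitals.
Two spin states per orbital: 2 × 61 = 122 electrons.

122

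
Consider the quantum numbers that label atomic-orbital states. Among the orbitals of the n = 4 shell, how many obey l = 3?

With n = 4 the allowed l are 0, 1, …, 3.
Contributions: l=3 → 7.
Total orbitals: 7.

7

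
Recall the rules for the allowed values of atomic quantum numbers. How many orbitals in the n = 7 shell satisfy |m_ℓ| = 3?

8

The (ℓ, m_ℓ) pairs meeting |m_ℓ| = 3 give: ℓ=3 → 2; ℓ=4 → 2; ℓ=5 → 2; ℓ=6 → 2.
Total orbitals: 2 + 2 + 2 + 2 = 8.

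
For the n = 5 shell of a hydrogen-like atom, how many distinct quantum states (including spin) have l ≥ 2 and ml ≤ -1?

18

Go through l = 0, …, 4 (the values permitted for n = 5).
Contributions: l=2 → 2; l=3 → 3; l=4 → 4.
Orbitals: 2 + 3 + 4 = 9. Each orbital carries two spin states, so 9 × 2 = 18 states.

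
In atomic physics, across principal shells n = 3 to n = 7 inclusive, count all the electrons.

Shell n has n² orbitals: 3²=9 + 4²=16 + 5²=25 + 6²=36 + 7²=49 = 135 orbitals.
Two spin states per orbital: 2 × 135 = 270 electrons.

270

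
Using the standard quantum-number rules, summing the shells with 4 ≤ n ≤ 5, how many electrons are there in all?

82

Shell n has n² orbitals: 4²=16 + 5²=25 = 41 orbitals.
Two spin states per orbital: 2 × 41 = 82 electrons.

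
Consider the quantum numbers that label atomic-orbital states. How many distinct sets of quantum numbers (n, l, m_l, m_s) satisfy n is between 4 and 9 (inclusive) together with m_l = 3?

Go shell by shell, enumerating (l, m_l) with m_l = 3:
n=4 → 1; n=5 → 2; n=6 → 3; n=7 → 4; n=8 → 5; n=9 → 6.
Orbitals: 1 + 2 + 3 + 4 + 5 + 6 = 21. Including both spin states (m_s = ±1/2) gives 2 × 21 = 42 states.

42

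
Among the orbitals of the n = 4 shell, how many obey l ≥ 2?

The n = 4 shell has l = 0 through 3; check each.
The (l, m_l) pairs meeting l ≥ 2 give: l=2 → 5; l=3 → 7.
Total orbitals: 5 + 7 = 12.

12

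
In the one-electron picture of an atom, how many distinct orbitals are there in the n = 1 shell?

1

The n = 1 shell contains n² = 1² = 1 orbital.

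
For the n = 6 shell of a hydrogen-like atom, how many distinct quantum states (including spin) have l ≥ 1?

For n = 6, l ranges over 0 … 5.
Per l-value: l=1 → 3; l=2 → 5; l=3 → 7; l=4 → 9; l=5 → 11.
Orbitals: 3 + 5 + 7 + 9 + 11 = 35. Each orbital carries two spin states, so 35 × 2 = 70 states.

70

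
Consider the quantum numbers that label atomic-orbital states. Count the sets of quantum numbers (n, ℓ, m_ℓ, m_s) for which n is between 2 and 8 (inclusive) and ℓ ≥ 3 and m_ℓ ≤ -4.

Work shell by shell — for each n, count the (ℓ, m_ℓ) pairs that satisfy ℓ ≥ 3 and m_ℓ ≤ -4:
n=5 → 1; n=6 → 3; n=7 → 6; n=8 → 10.
Orbitals: 1 + 3 + 6 + 10 = 20. Including both spin states (m_s = ±1/2) gives 2 × 20 = 40 states.

40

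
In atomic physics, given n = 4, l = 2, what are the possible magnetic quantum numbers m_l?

m_l takes every integer from −l to +l. With l = 2 that gives the 5 values -2, -1, 0, 1, 2.

-2, -1, 0, 1, 2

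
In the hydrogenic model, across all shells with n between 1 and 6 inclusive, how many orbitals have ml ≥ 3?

For each n in the range, tally the orbitals obeying ml ≥ 3:
n=4 → 1; n=5 → 3; n=6 → 6.
Total orbitals: 1 + 3 + 6 = 10.

10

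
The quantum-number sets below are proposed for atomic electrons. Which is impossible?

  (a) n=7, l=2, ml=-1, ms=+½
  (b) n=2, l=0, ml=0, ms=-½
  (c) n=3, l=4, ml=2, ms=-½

(c)

(c) has l = 4 ≥ n = 3, violating 0 ≤ l ≤ n−1.
The remaining sets (a), (b) satisfy all four rules.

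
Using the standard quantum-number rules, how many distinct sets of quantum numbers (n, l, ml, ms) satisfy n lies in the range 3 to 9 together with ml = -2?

56

Per-shell orbital counts meeting the constraint:
n=3 → 1; n=4 → 2; n=5 → 3; n=6 → 4; n=7 → 5; n=8 → 6; n=9 → 7.
Orbitals: 1 + 2 + 3 + 4 + 5 + 6 + 7 = 28. Including both spin states (ms = ±1/2) gives 2 × 28 = 56 states.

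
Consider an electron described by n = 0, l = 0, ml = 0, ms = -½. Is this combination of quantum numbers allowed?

No

The principal quantum number must be a positive integer (n ≥ 1), but here n = 0.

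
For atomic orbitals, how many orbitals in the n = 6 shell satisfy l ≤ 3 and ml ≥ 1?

For n = 6, l ranges over 0 … 5.
Orbitals with l ≤ 3 and ml ≥ 1, by l: l=1 → 1; l=2 → 2; l=3 → 3.
Total orbitals: 1 + 2 + 3 = 6.

6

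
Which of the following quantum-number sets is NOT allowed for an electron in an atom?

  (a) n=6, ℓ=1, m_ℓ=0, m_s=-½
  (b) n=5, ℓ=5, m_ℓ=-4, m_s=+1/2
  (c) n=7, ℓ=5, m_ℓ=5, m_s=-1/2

(b)

(b) has ℓ = 5 ≥ n = 5, violating 0 ≤ ℓ ≤ n−1.
The remaining sets (a), (c) satisfy all four rules.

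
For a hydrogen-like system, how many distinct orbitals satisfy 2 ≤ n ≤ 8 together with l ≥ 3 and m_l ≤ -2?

50

Work shell by shell — for each n, count the (l, m_l) pairs that satisfy l ≥ 3 and m_l ≤ -2:
n=4 → 2; n=5 → 5; n=6 → 9; n=7 → 14; n=8 → 20.
Total orbitals: 2 + 5 + 9 + 14 + 20 = 50.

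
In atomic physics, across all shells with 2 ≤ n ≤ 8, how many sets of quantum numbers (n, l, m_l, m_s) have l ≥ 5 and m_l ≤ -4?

32

Per-shell orbital counts meeting the constraint:
n=6 → 2; n=7 → 5; n=8 → 9.
Orbitals: 2 + 5 + 9 = 16. Including both spin states (m_s = ±1/2) gives 2 × 16 = 32 states.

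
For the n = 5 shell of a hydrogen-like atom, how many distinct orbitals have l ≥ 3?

Orbitals with l ≥ 3, by l: l=3 → 7; l=4 → 9.
Total orbitals: 7 + 9 = 16.

16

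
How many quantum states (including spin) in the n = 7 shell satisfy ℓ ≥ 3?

With n = 7 the allowed ℓ are 0, 1, …, 6.
The (ℓ, m_ℓ) pairs meeting ℓ ≥ 3 give: ℓ=3 → 7; ℓ=4 → 9; ℓ=5 → 11; ℓ=6 → 13.
Orbitals: 7 + 9 + 11 + 13 = 40. Each orbital carries two spin states, so 40 × 2 = 80 states.

80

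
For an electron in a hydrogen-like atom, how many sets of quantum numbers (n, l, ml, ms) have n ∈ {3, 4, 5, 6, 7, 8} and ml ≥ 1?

Treat each shell separately and count matching orbitals:
n=3 → 3; n=4 → 6; n=5 → 10; n=6 → 15; n=7 → 21; n=8 → 28.
Orbitals: 3 + 6 + 10 + 15 + 21 + 28 = 83. Including both spin states (ms = ±1/2) gives 2 × 83 = 166 states.

166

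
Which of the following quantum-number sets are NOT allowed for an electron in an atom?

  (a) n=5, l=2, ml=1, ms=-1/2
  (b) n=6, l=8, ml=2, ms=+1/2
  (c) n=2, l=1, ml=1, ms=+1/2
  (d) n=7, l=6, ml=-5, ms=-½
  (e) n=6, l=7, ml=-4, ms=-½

(b) and (e)

(b) has l = 8 ≥ n = 6, violating 0 ≤ l ≤ n−1.
(e) has l = 7 ≥ n = 6, violating 0 ≤ l ≤ n−1.
The remaining sets (a), (c), (d) satisfy all four rules.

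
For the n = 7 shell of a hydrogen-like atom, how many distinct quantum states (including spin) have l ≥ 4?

66

For n = 7, l ranges over 0 … 6.
Orbitals with l ≥ 4, by l: l=4 → 9; l=5 → 11; l=6 → 13.
Orbitals: 9 + 11 + 13 = 33. Each orbital carries two spin states, so 33 × 2 = 66 states.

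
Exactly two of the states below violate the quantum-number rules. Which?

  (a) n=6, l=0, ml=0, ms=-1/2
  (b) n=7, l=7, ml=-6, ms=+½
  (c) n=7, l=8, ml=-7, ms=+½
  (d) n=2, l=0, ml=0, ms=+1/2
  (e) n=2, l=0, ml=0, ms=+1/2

(b) has l = 7 ≥ n = 7, violating 0 ≤ l ≤ n−1.
(c) has l = 8 ≥ n = 7, violating 0 ≤ l ≤ n−1.
The remaining sets (a), (d), (e) satisfy all four rules.

(b) and (c)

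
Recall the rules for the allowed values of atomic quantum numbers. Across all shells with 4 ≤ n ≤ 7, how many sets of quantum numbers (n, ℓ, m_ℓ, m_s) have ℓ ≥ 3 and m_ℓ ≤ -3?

Work shell by shell — for each n, count the (ℓ, m_ℓ) pairs that satisfy ℓ ≥ 3 and m_ℓ ≤ -3:
n=4 → 1; n=5 → 3; n=6 → 6; n=7 → 10.
Orbitals: 1 + 3 + 6 + 10 = 20. Including both spin states (m_s = ±1/2) gives 2 × 20 = 40 states.

40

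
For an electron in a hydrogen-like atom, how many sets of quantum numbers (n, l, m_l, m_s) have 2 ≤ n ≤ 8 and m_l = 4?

For each n in the range, tally the orbitals obeying m_l = 4:
n=5 → 1; n=6 → 2; n=7 → 3; n=8 → 4.
Orbitals: 1 + 2 + 3 + 4 = 10. Including both spin states (m_s = ±1/2) gives 2 × 10 = 20 states.

20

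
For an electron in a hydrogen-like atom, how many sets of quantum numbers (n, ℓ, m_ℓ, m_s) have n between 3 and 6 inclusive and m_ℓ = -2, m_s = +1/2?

10

Treat each shell separately and count matching orbitals:
n=3 → 1; n=4 → 2; n=5 → 3; n=6 → 4.
Orbitals: 1 + 2 + 3 + 4 = 10. With m_s fixed to +1/2 there is one state per orbital, so 10 states.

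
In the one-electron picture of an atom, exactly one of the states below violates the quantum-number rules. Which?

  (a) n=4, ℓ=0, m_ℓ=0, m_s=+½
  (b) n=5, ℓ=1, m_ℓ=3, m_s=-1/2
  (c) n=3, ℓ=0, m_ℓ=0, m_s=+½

(b) has |m_ℓ| = 3 > ℓ = 1, violating −ℓ ≤ m_ℓ ≤ ℓ.
The remaining sets (a), (c) satisfy all four rules.

(b)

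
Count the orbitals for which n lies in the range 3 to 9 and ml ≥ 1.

Go shell by shell, enumerating (l, ml) with ml ≥ 1:
n=3 → 3; n=4 → 6; n=5 → 10; n=6 → 15; n=7 → 21; n=8 → 28; n=9 → 36.
Total orbitals: 3 + 6 + 10 + 15 + 21 + 28 + 36 = 119.

119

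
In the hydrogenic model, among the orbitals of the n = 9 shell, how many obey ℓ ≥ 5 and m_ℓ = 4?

4

With n = 9 the allowed ℓ are 0, 1, …, 8.
Per ℓ-value: ℓ=5 → 1; ℓ=6 → 1; ℓ=7 → 1; ℓ=8 → 1.
Total orbitals: 1 + 1 + 1 + 1 = 4.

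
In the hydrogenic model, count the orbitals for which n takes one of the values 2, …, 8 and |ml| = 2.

42

Treat each shell separately and count matching orbitals:
n=3 → 2; n=4 → 4; n=5 → 6; n=6 → 8; n=7 → 10; n=8 → 12.
Total orbitals: 2 + 4 + 6 + 8 + 10 + 12 = 42.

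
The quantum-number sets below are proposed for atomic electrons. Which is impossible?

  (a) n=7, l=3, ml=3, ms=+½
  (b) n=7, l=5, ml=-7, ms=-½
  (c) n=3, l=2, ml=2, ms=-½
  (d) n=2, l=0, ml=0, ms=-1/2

(b)

(b) has |ml| = 7 > l = 5, violating −l ≤ ml ≤ l.
The remaining sets (a), (c), (d) satisfy all four rules.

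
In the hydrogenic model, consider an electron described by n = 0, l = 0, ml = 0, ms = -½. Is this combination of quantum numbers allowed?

No

The principal quantum number must be a positive integer (n ≥ 1), but here n = 0.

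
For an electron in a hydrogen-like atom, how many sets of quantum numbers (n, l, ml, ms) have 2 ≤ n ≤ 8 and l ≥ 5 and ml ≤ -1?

68

Work shell by shell — for each n, count the (l, ml) pairs that satisfy l ≥ 5 and ml ≤ -1:
n=6 → 5; n=7 → 11; n=8 → 18.
Orbitals: 5 + 11 + 18 = 34. Including both spin states (ms = ±1/2) gives 2 × 34 = 68 states.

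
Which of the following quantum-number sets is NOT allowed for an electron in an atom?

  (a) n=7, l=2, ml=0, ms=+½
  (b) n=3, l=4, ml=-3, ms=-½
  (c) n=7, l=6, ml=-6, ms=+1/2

(b)

(b) has l = 4 ≥ n = 3, violating 0 ≤ l ≤ n−1.
The remaining sets (a), (c) satisfy all four rules.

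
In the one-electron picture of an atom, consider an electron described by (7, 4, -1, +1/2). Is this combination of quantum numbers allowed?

n = 7 is a positive integer. ℓ = 4 satisfies 0 ≤ ℓ ≤ n−1 = 6. m_ℓ = -1 lies in the range −ℓ … +ℓ (here −4 … 4). m_s = +1/2 is one of ±1/2.
All four constraints are satisfied.

Valid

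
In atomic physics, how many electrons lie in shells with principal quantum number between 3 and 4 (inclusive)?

50

Shell n has n² orbitals: 3²=9 + 4²=16 = 25 orbitals.
Two spin states per orbital: 2 × 25 = 50 electrons.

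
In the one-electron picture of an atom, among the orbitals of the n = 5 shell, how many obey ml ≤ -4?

Go through l = 0, …, 4 (the values permitted for n = 5).
Per l-value: l=4 → 1.
Total orbitals: 1.

1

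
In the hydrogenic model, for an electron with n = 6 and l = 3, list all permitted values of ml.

ml takes every integer from −l to +l. With l = 3 that gives the 7 values -3, -2, -1, 0, 1, 2, 3.

-3, -2, -1, 0, 1, 2, 3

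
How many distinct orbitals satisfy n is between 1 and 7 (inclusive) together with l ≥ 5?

Count contributing orbitals for each principal shell:
n=6 → 11; n=7 → 24.
Total orbitals: 11 + 24 = 35.

35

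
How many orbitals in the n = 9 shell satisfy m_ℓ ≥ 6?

The n = 9 shell has ℓ = 0 through 8; check each.
Orbitals with m_ℓ ≥ 6, by ℓ: ℓ=6 → 1; ℓ=7 → 2; ℓ=8 → 3.
Total orbitals: 1 + 2 + 3 = 6.

6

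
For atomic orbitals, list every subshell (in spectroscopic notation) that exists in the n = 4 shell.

For n = 4, l runs from 0 to 3. In spectroscopic notation l = 0,1,2,… ↔ s,p,d,f,g,h,i, so the subshells are 4s, 4p, 4d, 4f.

4s, 4p, 4d, 4f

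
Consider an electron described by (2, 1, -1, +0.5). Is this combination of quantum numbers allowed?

n = 2 is a positive integer. l = 1 satisfies 0 ≤ l ≤ n−1 = 1. m_l = -1 lies in the range −l … +l (here −1 … 1). m_s = +1/2 is one of ±1/2.
All four constraints are satisfied.

Yes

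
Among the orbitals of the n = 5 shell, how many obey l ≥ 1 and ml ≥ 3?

For n = 5, l ranges over 0 … 4.
The (l, ml) pairs meeting l ≥ 1 and ml ≥ 3 give: l=3 → 1; l=4 → 2.
Total orbitals: 1 + 2 = 3.

3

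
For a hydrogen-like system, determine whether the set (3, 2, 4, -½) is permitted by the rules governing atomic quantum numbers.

The magnetic quantum number must satisfy −ℓ ≤ m_ℓ ≤ ℓ. With ℓ = 2, m_ℓ can only be -2, -1, 0, 1, 2, so m_ℓ = 4 is forbidden.

No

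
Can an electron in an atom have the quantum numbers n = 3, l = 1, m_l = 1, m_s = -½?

n = 3 is a positive integer. l = 1 satisfies 0 ≤ l ≤ n−1 = 2. m_l = 1 lies in the range −l … +l (here −1 … 1). m_s = -1/2 is one of ±1/2.
All four constraints are satisfied.

Allowed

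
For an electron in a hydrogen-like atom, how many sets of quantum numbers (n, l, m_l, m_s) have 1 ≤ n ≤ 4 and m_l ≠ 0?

40

Count contributing orbitals for each principal shell:
n=2 → 2; n=3 → 6; n=4 → 12.
Orbitals: 2 + 6 + 12 = 20. Including both spin states (m_s = ±1/2) gives 2 × 20 = 40 states.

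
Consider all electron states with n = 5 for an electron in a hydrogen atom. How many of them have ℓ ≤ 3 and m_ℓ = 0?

Orbitals with ℓ ≤ 3 and m_ℓ = 0, by ℓ: ℓ=0 → 1; ℓ=1 → 1; ℓ=2 → 1; ℓ=3 → 1.
Orbitals: 1 + 1 + 1 + 1 = 4. Each orbital carries two spin states, so 4 × 2 = 8 states.

8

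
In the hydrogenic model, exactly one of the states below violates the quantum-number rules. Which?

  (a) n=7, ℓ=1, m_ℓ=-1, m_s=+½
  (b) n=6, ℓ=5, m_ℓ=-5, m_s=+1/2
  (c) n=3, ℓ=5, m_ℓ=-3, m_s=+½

(c) has ℓ = 5 ≥ n = 3, violating 0 ≤ ℓ ≤ n−1.
The remaining sets (a), (b) satisfy all four rules.

(c)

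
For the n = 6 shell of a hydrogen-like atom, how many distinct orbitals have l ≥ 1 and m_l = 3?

For n = 6, l ranges over 0 … 5.
Contributions: l=3 → 1; l=4 → 1; l=5 → 1.
Total orbitals: 1 + 1 + 1 = 3.

3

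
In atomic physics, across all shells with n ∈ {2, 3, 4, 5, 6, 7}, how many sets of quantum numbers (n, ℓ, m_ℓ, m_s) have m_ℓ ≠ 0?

For each n in the range, tally the orbitals obeying m_ℓ ≠ 0:
n=2 → 2; n=3 → 6; n=4 → 12; n=5 → 20; n=6 → 30; n=7 → 42.
Orbitals: 2 + 6 + 12 + 20 + 30 + 42 = 112. Including both spin states (m_s = ±1/2) gives 2 × 112 = 224 states.

224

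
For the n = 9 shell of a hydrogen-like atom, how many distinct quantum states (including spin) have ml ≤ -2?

With n = 9 the allowed l are 0, 1, …, 8.
Contributions: l=2 → 1; l=3 → 2; l=4 → 3; l=5 → 4; l=6 → 5; l=7 → 6; l=8 → 7.
Orbitals: 1 + 2 + 3 + 4 + 5 + 6 + 7 = 28. Each orbital carries two spin states, so 28 × 2 = 56 states.

56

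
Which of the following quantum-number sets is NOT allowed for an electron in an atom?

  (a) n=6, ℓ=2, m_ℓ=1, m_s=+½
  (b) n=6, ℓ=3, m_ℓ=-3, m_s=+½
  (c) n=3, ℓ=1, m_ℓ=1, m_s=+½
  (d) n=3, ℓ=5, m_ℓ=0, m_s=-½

(d)

(d) has ℓ = 5 ≥ n = 3, violating 0 ≤ ℓ ≤ n−1.
The remaining sets (a), (b), (c) satisfy all four rules.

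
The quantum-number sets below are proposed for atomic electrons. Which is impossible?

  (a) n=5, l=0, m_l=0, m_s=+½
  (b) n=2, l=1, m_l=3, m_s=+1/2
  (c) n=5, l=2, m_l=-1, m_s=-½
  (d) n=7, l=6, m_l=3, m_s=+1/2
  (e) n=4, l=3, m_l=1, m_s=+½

(b)

(b) has |m_l| = 3 > l = 1, violating −l ≤ m_l ≤ l.
The remaining sets (a), (c), (d), (e) satisfy all four rules.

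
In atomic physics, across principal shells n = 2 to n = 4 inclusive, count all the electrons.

Shell n has n² orbitals: 2²=4 + 3²=9 + 4²=16 = 29 orbitals.
Two spin states per orbital: 2 × 29 = 58 electrons.

58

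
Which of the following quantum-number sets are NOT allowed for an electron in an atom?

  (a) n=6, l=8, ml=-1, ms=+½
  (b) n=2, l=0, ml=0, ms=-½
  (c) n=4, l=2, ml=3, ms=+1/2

(a) and (c)

(a) has l = 8 ≥ n = 6, violating 0 ≤ l ≤ n−1.
(c) has |ml| = 3 > l = 2, violating −l ≤ ml ≤ l.
The remaining set (b) satisfies all four rules.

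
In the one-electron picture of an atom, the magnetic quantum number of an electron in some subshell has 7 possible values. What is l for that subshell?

l = 3

m_l ranges over 2l+1 integers, so 2l+1 = 7 ⇒ l = 3.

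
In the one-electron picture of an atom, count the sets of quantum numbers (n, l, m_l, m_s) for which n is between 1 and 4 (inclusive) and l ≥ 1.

52

Work shell by shell — for each n, count the (l, m_l) pairs that satisfy l ≥ 1:
n=2 → 3; n=3 → 8; n=4 → 15.
Orbitals: 3 + 8 + 15 = 26. Including both spin states (m_s = ±1/2) gives 2 × 26 = 52 states.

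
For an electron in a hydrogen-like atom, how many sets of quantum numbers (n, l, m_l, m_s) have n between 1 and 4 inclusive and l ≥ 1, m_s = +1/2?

Count contributing orbitals for each principal shell:
n=2 → 3; n=3 → 8; n=4 → 15.
Orbitals: 3 + 8 + 15 = 26. With m_s fixed to +1/2 there is one state per orbital, so 26 states.

26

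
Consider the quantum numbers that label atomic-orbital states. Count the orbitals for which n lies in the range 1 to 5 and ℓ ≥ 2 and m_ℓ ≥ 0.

22

Go shell by shell, enumerating (ℓ, m_ℓ) with ℓ ≥ 2 and m_ℓ ≥ 0:
n=3 → 3; n=4 → 7; n=5 → 12.
Total orbitals: 3 + 7 + 12 = 22.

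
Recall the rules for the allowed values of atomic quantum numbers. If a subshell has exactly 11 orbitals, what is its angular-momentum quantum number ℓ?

ℓ = 5 (h)

2ℓ+1 = 11 gives ℓ = 5.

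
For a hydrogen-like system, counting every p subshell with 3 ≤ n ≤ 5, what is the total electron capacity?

18

A p subshell (ℓ = 1) exists for every n ≥ 2, so shells n = 3, 4, 5 each contribute one — 3 subshells.
Since each p subshell holds 2(2·1+1) = 6 electrons, the total is 3 × 6 = 18.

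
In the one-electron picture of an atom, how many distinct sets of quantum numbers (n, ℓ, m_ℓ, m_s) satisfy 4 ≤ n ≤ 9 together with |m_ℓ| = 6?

24

For each n in the range, tally the orbitals obeying |m_ℓ| = 6:
n=7 → 2; n=8 → 4; n=9 → 6.
Orbitals: 2 + 4 + 6 = 12. Including both spin states (m_s = ±1/2) gives 2 × 12 = 24 states.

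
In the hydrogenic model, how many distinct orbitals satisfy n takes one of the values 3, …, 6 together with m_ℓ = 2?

10

Count contributing orbitals for each principal shell:
n=3 → 1; n=4 → 2; n=5 → 3; n=6 → 4.
Total orbitals: 1 + 2 + 3 + 4 = 10.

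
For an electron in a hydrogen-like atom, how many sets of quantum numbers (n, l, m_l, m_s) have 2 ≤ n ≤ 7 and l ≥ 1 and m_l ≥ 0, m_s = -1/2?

77

For each n in the range, tally the orbitals obeying l ≥ 1 and m_l ≥ 0:
n=2 → 2; n=3 → 5; n=4 → 9; n=5 → 14; n=6 → 20; n=7 → 27.
Orbitals: 2 + 5 + 9 + 14 + 20 + 27 = 77. With m_s fixed to -1/2 there is one state per orbital, so 77 states.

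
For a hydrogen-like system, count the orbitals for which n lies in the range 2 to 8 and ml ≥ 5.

10

Treat each shell separately and count matching orbitals:
n=6 → 1; n=7 → 3; n=8 → 6.
Total orbitals: 1 + 3 + 6 = 10.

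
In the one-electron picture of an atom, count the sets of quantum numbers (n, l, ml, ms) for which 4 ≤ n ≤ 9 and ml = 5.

Work shell by shell — for each n, count the (l, ml) pairs that satisfy ml = 5:
n=6 → 1; n=7 → 2; n=8 → 3; n=9 → 4.
Orbitals: 1 + 2 + 3 + 4 = 10. Including both spin states (ms = ±1/2) gives 2 × 10 = 20 states.

20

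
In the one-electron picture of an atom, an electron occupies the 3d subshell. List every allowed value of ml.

The 3d subshell has l = 2, and ml takes every integer from −l to +l. With l = 2 that gives the 5 values -2, -1, 0, 1, 2.

-2, -1, 0, 1, 2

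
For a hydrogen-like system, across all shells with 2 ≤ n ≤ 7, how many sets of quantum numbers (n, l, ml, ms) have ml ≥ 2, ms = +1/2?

35

Count contributing orbitals for each principal shell:
n=3 → 1; n=4 → 3; n=5 → 6; n=6 → 10; n=7 → 15.
Orbitals: 1 + 3 + 6 + 10 + 15 = 35. With ms fixed to +1/2 there is one state per orbital, so 35 states.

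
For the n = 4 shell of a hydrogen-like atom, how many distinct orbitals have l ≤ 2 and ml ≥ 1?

3

With n = 4 the allowed l are 0, 1, …, 3.
The (l, ml) pairs meeting l ≤ 2 and ml ≥ 1 give: l=1 → 1; l=2 → 2.
Total orbitals: 1 + 2 = 3.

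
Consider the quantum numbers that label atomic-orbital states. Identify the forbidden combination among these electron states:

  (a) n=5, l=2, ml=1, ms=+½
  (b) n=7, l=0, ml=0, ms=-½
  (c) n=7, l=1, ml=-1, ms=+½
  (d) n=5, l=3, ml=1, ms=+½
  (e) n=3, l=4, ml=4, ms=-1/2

(e)

(e) has l = 4 ≥ n = 3, violating 0 ≤ l ≤ n−1.
The remaining sets (a), (b), (c), (d) satisfy all four rules.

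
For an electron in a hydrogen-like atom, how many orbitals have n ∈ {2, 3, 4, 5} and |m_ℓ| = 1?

Treat each shell separately and count matching orbitals:
n=2 → 2; n=3 → 4; n=4 → 6; n=5 → 8.
Total orbitals: 2 + 4 + 6 + 8 = 20.

20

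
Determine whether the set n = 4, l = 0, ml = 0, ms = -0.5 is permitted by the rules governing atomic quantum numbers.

Allowed

n = 4 is a positive integer. l = 0 satisfies 0 ≤ l ≤ n−1 = 3. ml = 0 lies in the range −l … +l (here 0). ms = -1/2 is one of ±1/2.
All four constraints are satisfied.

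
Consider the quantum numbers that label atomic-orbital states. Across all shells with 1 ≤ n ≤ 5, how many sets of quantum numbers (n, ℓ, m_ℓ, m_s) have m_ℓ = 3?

For each n in the range, tally the orbitals obeying m_ℓ = 3:
n=4 → 1; n=5 → 2.
Orbitals: 1 + 2 = 3. Including both spin states (m_s = ±1/2) gives 2 × 3 = 6 states.

6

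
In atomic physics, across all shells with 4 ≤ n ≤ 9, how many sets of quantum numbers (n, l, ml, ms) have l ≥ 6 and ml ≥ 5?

Count contributing orbitals for each principal shell:
n=7 → 2; n=8 → 5; n=9 → 9.
Orbitals: 2 + 5 + 9 = 16. Including both spin states (ms = ±1/2) gives 2 × 16 = 32 states.

32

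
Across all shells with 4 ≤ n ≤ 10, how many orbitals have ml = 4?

Work shell by shell — for each n, count the (l, ml) pairs that satisfy ml = 4:
n=5 → 1; n=6 → 2; n=7 → 3; n=8 → 4; n=9 → 5; n=10 → 6.
Total orbitals: 1 + 2 + 3 + 4 + 5 + 6 = 21.

21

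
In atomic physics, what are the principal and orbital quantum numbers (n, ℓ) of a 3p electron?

The leading integer gives n = 3; the letter 'p' means ℓ = 1.

n = 3, ℓ = 1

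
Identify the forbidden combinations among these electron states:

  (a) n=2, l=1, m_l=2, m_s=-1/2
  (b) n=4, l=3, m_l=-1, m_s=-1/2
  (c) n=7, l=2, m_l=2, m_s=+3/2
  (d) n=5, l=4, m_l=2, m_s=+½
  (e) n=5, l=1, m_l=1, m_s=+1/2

(a) has |m_l| = 2 > l = 1, violating −l ≤ m_l ≤ l.
(c) has m_s = +3/2, but an electron's spin must be ±1/2.
The remaining sets (b), (d), (e) satisfy all four rules.

(a) and (c)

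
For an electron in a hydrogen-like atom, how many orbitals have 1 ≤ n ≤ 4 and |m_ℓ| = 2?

6

Per-shell orbital counts meeting the constraint:
n=3 → 2; n=4 → 4.
Total orbitals: 2 + 4 = 6.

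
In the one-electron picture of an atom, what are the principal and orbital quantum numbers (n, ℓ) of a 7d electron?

The leading integer gives n = 7; the letter 'd' means ℓ = 2.

n = 7, ℓ = 2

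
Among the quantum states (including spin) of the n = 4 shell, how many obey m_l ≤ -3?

Go through l = 0, …, 3 (the values permitted for n = 4).
Per l-value: l=3 → 1.
Orbitals: 1. Each orbital carries two spin states, so 1 × 2 = 2 states.

2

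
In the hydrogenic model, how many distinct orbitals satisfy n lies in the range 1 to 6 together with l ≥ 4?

Treat each shell separately and count matching orbitals:
n=5 → 9; n=6 → 20.
Total orbitals: 9 + 20 = 29.

29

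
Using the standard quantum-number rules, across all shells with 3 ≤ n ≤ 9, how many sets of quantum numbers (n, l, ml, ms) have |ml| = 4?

60

For each n in the range, tally the orbitals obeying |ml| = 4:
n=5 → 2; n=6 → 4; n=7 → 6; n=8 → 8; n=9 → 10.
Orbitals: 2 + 4 + 6 + 8 + 10 = 30. Including both spin states (ms = ±1/2) gives 2 × 30 = 60 states.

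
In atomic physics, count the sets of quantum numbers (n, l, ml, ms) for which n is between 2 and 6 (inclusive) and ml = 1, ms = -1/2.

15

Per-shell orbital counts meeting the constraint:
n=2 → 1; n=3 → 2; n=4 → 3; n=5 → 4; n=6 → 5.
Orbitals: 1 + 2 + 3 + 4 + 5 = 15. With ms fixed to -1/2 there is one state per orbital, so 15 states.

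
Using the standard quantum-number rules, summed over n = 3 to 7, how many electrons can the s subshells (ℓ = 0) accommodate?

10

An s subshell (ℓ = 0) exists for every n ≥ 1, so shells n = 3, 4, 5, 6, 7 each contribute one — 5 subshells.
Since each s subshell holds 2(2·0+1) = 2 electrons, the total is 5 × 2 = 10.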